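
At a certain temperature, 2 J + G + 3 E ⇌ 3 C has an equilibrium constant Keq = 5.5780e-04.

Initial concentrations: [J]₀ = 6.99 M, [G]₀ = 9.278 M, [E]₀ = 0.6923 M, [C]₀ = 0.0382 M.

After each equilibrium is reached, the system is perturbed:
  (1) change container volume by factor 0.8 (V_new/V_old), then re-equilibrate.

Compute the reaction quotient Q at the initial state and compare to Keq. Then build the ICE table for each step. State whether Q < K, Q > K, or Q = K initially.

Q₀ = 3.7059e-07; Q < K (proceeds forward)

Q₀ = 3.7059e-07 vs Keq = 5.5780e-04 ⇒ Q<K, forward
Step 1:
                   J          G          E          C
  I             6.99      9.278     0.6923     0.0382
  C          -0.1611   -0.08053    -0.2416     0.2416
  E            6.829      9.197     0.4507     0.2798
  solve Keq expr → x = 0.08053; check Q = 5.5780e-04
Then change container volume by factor 0.8 (V_new/V_old).
Step 2:
                   J          G          E          C
  I            8.536       11.5     0.5634     0.3497
  C         -0.03237   -0.01619   -0.04856    0.04856
  E            8.504      11.48     0.5148     0.3983
  solve Keq expr → x = 0.01619; check Q = 5.5780e-04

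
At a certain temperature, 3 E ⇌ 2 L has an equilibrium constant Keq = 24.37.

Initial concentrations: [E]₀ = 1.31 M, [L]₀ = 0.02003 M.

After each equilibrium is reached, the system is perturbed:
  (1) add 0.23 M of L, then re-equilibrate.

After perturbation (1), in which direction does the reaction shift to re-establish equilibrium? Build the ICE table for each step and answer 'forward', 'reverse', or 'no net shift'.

Q₀ = 1.7846e-04 vs Keq = 24.37 ⇒ Q<K, forward
Step 1:
                    E           L
  init           1.31     0.02003
  Δ            -1.035      0.6903
  eq           0.2746      0.7103
  solve Keq expr → x = 0.3451; check Q = 24.37
Then add 0.23 M of L.
Step 2:
                    E           L
  init         0.2746      0.9403
  Δ           0.04879    -0.03252
  eq           0.3234      0.9078
  solve Keq expr → x = -0.01626; check Q = 24.37

Direction: reverse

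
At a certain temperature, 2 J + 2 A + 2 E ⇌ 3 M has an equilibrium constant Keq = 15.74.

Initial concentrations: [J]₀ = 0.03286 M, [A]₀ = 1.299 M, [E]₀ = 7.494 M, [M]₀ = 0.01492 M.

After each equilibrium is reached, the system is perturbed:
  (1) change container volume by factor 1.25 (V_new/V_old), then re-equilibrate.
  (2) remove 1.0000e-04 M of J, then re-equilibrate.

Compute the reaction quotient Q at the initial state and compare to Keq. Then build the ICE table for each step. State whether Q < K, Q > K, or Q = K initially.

Q₀ = 3.2458e-05; Q < K (proceeds forward)

Q₀ = 3.2458e-05 vs Keq = 15.74 ⇒ Q<K, forward
Step 1:
                   J          A          E          M
  init       0.03286      1.299      7.494    0.01492
  Δ         -0.03243   -0.03243   -0.03243    0.04865
  eq      4.2747e-04      1.267      7.462    0.06357
  solve Keq expr → x = 0.01622; check Q = 15.74
Then change container volume by factor 1.25 (V_new/V_old).
Step 2:
                   J          A          E          M
  init    3.4198e-04      1.013      5.969    0.05086
  Δ       1.3307e-04 1.3307e-04 1.3307e-04 -1.9960e-04
  eq      4.7504e-04      1.013      5.969    0.05066
  solve Keq expr → x = -6.6533e-05; check Q = 15.74
Then remove 1.0000e-04 M of J.
Step 3:
                   J          A          E          M
  init    3.7504e-04      1.013      5.969    0.05066
  Δ       9.7883e-05 9.7883e-05 9.7883e-05 -1.4682e-04
  eq      4.7292e-04      1.013      5.969    0.05051
  solve Keq expr → x = -4.8941e-05; check Q = 15.74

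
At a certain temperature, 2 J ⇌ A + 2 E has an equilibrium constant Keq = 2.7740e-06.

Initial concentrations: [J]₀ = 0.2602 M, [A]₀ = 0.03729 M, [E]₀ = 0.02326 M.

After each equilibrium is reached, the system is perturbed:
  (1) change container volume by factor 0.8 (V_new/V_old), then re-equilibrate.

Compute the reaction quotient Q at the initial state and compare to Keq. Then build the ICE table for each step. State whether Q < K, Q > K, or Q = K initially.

Q₀ = 2.9799e-04; Q > K (proceeds reverse)

Q₀ = 2.9799e-04 vs Keq = 2.7740e-06 ⇒ Q>K, reverse
Step 1:
                   J          A          E
  init        0.2602    0.03729    0.02326
  Δ          0.02042   -0.01021   -0.02042
  eq          0.2806    0.02708    0.00284
  solve Keq expr → x = -0.01021; check Q = 2.7740e-06
Then change container volume by factor 0.8 (V_new/V_old).
Step 2:
                   J          A          E
  init        0.3508    0.03385    0.00355
  Δ       3.6297e-04 -1.8148e-04 -3.6297e-04
  eq          0.3511    0.03367   0.003187
  solve Keq expr → x = -1.8148e-04; check Q = 2.7740e-06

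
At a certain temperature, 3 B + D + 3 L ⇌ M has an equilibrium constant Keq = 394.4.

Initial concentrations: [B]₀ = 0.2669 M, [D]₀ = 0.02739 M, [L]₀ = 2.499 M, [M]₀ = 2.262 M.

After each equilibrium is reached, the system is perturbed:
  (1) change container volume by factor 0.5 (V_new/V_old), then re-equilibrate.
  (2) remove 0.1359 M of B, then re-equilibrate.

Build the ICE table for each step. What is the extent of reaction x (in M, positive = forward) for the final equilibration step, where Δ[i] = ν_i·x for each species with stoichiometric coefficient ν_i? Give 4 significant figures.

x = -0.004367 M

Q₀ = 278.3 vs Keq = 394.4 ⇒ Q<K, forward
Step 1:
                  B         D         L         M
  Initial    0.2669   0.02739     2.499     2.262
  Change   -0.01332 -0.004442  -0.01332  0.004442
  Equil      0.2536   0.02295     2.486     2.266
  solve Keq expr → x = 0.004442; check Q = 394.4
Then change container volume by factor 0.5 (V_new/V_old).
Step 2:
                  B         D         L         M
  Initial    0.5072    0.0459     4.971     4.533
  Change    -0.1319  -0.04396   -0.1319   0.04396
  Equil      0.3753  0.001937     4.839     4.577
  solve Keq expr → x = 0.04396; check Q = 394.4
Then remove 0.1359 M of B.
Step 3:
                  B         D         L         M
  Initial    0.2394  0.001937     4.839     4.577
  Change     0.0131  0.004367    0.0131 -0.004367
  Equil      0.2525  0.006305     4.853     4.572
  solve Keq expr → x = -0.004367; check Q = 394.4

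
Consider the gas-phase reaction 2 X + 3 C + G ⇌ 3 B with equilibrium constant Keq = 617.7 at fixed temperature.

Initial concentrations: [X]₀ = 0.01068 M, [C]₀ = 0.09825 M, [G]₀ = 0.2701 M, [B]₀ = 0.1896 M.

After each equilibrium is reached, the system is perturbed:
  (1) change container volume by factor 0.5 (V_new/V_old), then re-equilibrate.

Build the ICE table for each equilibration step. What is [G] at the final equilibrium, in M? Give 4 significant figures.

[G]_eq = 0.5633 M

Q₀ = 2.3327e+05 vs Keq = 617.7 ⇒ Q>K, reverse
Step 1:
                    X           C           G           B
  I           0.01068     0.09825      0.2701      0.1896
  C            0.0417     0.06255     0.02085    -0.06255
  E           0.05238      0.1608       0.291       0.127
  solve Keq expr → x = -0.02085; check Q = 617.7
Then change container volume by factor 0.5 (V_new/V_old).
Step 2:
                    X           C           G           B
  I            0.1048      0.3216      0.5819      0.2541
  C          -0.03724    -0.05586    -0.01862     0.05586
  E           0.06753      0.2657      0.5633        0.31
  solve Keq expr → x = 0.01862; check Q = 617.7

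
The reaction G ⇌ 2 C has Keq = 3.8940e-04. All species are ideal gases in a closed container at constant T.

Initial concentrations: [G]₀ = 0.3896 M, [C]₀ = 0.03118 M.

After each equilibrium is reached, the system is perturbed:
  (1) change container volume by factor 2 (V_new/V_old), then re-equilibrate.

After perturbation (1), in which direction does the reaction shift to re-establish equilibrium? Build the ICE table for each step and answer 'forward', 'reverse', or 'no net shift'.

Direction: forward

Q₀ = 0.002495 vs Keq = 3.8940e-04 ⇒ Q>K, reverse
Step 1:
                  G         C
  I          0.3896   0.03118
  C        0.009358  -0.01872
  E           0.399   0.01246
  solve Keq expr → x = -0.009358; check Q = 3.8940e-04
Then change container volume by factor 2 (V_new/V_old).
Step 2:
                  G         C
  I          0.1995  0.006232
  C       -0.001277  0.002553
  E          0.1982  0.008785
  solve Keq expr → x = 0.001277; check Q = 3.8940e-04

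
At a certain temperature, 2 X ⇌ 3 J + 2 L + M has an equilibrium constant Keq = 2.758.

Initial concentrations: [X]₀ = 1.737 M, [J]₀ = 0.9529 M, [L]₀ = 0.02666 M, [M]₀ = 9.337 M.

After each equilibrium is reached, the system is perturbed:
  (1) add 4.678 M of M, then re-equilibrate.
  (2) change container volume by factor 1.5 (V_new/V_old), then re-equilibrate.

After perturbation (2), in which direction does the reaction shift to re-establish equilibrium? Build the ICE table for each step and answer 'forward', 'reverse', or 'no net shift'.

Q₀ = 0.001903 vs Keq = 2.758 ⇒ Q<K, forward
Step 1:
                  X         J         L         M
  init        1.737    0.9529   0.02666     9.337
  Δ         -0.3703    0.5555    0.3703    0.1852
  eq          1.367     1.508     0.397     9.522
  solve Keq expr → x = 0.1852; check Q = 2.758
Then add 4.678 M of M.
Step 2:
                  X         J         L         M
  init        1.367     1.508     0.397      14.2
  Δ         0.04063  -0.06094  -0.04063  -0.02031
  eq          1.407     1.447    0.3564     14.18
  solve Keq expr → x = -0.02031; check Q = 2.758
Then change container volume by factor 1.5 (V_new/V_old).
Step 3:
                  X         J         L         M
  init       0.9382     0.965    0.2376     9.453
  Δ         -0.1209    0.1814    0.1209   0.06046
  eq         0.8173     1.146    0.3585     9.514
  solve Keq expr → x = 0.06046; check Q = 2.758

Direction: forward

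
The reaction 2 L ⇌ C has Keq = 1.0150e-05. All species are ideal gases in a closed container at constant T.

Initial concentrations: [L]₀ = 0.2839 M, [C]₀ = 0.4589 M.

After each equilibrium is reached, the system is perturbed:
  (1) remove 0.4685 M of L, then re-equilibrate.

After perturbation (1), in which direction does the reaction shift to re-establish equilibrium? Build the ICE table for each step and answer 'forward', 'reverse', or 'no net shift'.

Q₀ = 5.694 vs Keq = 1.0150e-05 ⇒ Q>K, reverse
Step 1:
                   L          C
  Initial     0.2839     0.4589
  Change      0.9178    -0.4589
  Equil        1.202 1.4657e-05
  solve Keq expr → x = -0.4589; check Q = 1.0150e-05
Then remove 0.4685 M of L.
Step 2:
                   L          C
  Initial     0.7332 1.4657e-05
  Change  1.8401e-05 -9.2004e-06
  Equil       0.7332 5.4563e-06
  solve Keq expr → x = -9.2004e-06; check Q = 1.0150e-05

Direction: reverse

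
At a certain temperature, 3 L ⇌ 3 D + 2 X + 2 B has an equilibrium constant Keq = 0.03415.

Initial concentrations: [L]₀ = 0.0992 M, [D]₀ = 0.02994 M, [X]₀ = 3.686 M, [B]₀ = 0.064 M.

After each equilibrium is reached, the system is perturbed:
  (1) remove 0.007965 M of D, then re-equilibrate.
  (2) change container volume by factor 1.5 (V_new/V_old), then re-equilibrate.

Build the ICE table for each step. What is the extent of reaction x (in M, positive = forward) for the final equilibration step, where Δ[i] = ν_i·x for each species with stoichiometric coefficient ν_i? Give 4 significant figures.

Q₀ = 0.00153 vs Keq = 0.03415 ⇒ Q<K, forward
Step 1:
                    L           D           X           B
  init         0.0992     0.02994       3.686       0.064
  Δ          -0.02448     0.02448     0.01632     0.01632
  eq          0.07472     0.05442       3.702     0.08032
  solve Keq expr → x = 0.008159; check Q = 0.03415
Then remove 0.007965 M of D.
Step 2:
                    L           D           X           B
  init        0.07472     0.04645       3.702     0.08032
  Δ         -0.003959    0.003959    0.002639    0.002639
  eq          0.07076     0.05041       3.705     0.08296
  solve Keq expr → x = 0.00132; check Q = 0.03415
Then change container volume by factor 1.5 (V_new/V_old).
Step 3:
                    L           D           X           B
  init        0.04718     0.03361        2.47      0.0553
  Δ         -0.009374    0.009374     0.00625     0.00625
  eq           0.0378     0.04298       2.476     0.06155
  solve Keq expr → x = 0.003125; check Q = 0.03415

x = 0.003125 M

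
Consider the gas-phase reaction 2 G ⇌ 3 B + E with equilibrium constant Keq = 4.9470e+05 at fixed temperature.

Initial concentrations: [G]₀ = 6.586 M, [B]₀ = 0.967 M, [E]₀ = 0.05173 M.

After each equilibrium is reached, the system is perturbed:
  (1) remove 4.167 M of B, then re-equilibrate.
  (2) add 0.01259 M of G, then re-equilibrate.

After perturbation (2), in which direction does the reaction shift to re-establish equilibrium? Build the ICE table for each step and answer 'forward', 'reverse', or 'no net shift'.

Direction: forward

Q₀ = 0.001078 vs Keq = 4.9470e+05 ⇒ Q<K, forward
Step 1:
                    G           B           E
  I             6.586       0.967     0.05173
  C            -6.495       9.743       3.248
  E           0.09052       10.71       3.299
  solve Keq expr → x = 3.248; check Q = 4.9470e+05
Then remove 4.167 M of B.
Step 2:
                    G           B           E
  I           0.09052       6.543       3.299
  C          -0.04645     0.06967     0.02322
  E           0.04407       6.613       3.323
  solve Keq expr → x = 0.02322; check Q = 4.9470e+05
Then add 0.01259 M of G.
Step 3:
                    G           B           E
  I           0.05666       6.613       3.323
  C          -0.01236     0.01854    0.006182
  E            0.0443       6.631       3.329
  solve Keq expr → x = 0.006182; check Q = 4.9470e+05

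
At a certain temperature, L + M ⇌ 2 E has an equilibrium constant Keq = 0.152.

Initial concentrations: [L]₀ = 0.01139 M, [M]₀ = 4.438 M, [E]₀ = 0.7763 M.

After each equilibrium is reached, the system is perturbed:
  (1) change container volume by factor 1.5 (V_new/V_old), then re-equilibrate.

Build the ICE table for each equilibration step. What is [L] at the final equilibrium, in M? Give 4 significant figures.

[L]_eq = 0.1387 M

Q₀ = 11.92 vs Keq = 0.152 ⇒ Q>K, reverse
Step 1:
                   L          M          E
  Initial    0.01139      4.438     0.7763
  Change      0.1967     0.1967    -0.3934
  Equil       0.2081      4.635     0.3829
  solve Keq expr → x = -0.1967; check Q = 0.152
Then change container volume by factor 1.5 (V_new/V_old).
Step 2:
                   L          M          E
  Initial     0.1387       3.09     0.2553
  Change           0          0          0
  Equil       0.1387       3.09     0.2553
  solve Keq expr → x = 0; check Q = 0.152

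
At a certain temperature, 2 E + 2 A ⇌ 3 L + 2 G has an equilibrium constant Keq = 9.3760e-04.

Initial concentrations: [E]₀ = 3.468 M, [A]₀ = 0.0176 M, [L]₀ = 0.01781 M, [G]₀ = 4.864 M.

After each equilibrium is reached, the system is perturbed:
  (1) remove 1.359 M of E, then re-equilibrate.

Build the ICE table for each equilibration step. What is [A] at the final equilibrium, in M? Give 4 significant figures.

[A]_eq = 0.02617 M

Q₀ = 0.03588 vs Keq = 9.3760e-04 ⇒ Q>K, reverse
Step 1:
                  E         A         L         G
  I           3.468    0.0176   0.01781     4.864
  C        0.007409  0.007409  -0.01111 -0.007409
  E           3.475   0.02501  0.006697     4.857
  solve Keq expr → x = -0.003704; check Q = 9.3760e-04
Then remove 1.359 M of E.
Step 2:
                  E         A         L         G
  I           2.116   0.02501  0.006697     4.857
  C        0.001157  0.001157 -0.001736 -0.001157
  E           2.118   0.02617  0.004961     4.855
  solve Keq expr → x = -5.7852e-04; check Q = 9.3760e-04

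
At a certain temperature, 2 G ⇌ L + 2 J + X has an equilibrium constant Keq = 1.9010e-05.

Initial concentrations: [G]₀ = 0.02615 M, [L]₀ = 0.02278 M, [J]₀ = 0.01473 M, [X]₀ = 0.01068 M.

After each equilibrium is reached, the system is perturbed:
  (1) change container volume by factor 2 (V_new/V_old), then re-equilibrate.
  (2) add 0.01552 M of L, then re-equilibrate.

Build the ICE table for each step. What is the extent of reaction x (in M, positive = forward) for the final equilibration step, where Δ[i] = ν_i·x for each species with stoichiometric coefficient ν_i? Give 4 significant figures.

Q₀ = 7.7195e-05 vs Keq = 1.9010e-05 ⇒ Q>K, reverse
Step 1:
                    G           L           J           X
  Initial     0.02615     0.02278     0.01473     0.01068
  Change     0.004541    -0.00227   -0.004541    -0.00227
  Equil       0.03069     0.02051     0.01019     0.00841
  solve Keq expr → x = -0.00227; check Q = 1.9010e-05
Then change container volume by factor 2 (V_new/V_old).
Step 2:
                    G           L           J           X
  Initial     0.01535     0.01025    0.005095    0.004205
  Change    -0.002244    0.001122    0.002244    0.001122
  Equil        0.0131     0.01138    0.007338    0.005327
  solve Keq expr → x = 0.001122; check Q = 1.9010e-05
Then add 0.01552 M of L.
Step 3:
                    G           L           J           X
  Initial      0.0131      0.0269    0.007338    0.005327
  Change      0.00151 -7.5516e-04    -0.00151 -7.5516e-04
  Equil       0.01461     0.02614    0.005828    0.004571
  solve Keq expr → x = -7.5516e-04; check Q = 1.9010e-05

x = -7.5516e-04 M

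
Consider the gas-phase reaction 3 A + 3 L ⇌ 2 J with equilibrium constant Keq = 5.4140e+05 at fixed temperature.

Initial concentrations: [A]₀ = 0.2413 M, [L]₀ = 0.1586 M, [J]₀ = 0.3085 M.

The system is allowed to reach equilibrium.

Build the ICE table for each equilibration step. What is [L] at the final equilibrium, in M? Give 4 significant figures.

Q₀ = 1698 vs Keq = 5.4140e+05 ⇒ Q<K, forward
Step 1:
                   A          L          J
  Initial     0.2413     0.1586     0.3085
  Change     -0.1096    -0.1096    0.07306
  Equil       0.1317    0.04901     0.3816
  solve Keq expr → x = 0.03653; check Q = 5.4140e+05

[L]_eq = 0.04901 M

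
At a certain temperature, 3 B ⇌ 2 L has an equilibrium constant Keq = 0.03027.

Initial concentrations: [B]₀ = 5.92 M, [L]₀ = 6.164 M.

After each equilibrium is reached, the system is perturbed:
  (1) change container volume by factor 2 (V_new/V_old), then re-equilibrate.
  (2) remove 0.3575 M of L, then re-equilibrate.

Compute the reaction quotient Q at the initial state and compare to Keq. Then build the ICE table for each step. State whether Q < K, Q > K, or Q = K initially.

Q₀ = 0.1831 vs Keq = 0.03027 ⇒ Q>K, reverse
Step 1:
                    B           L
  Initial        5.92       6.164
  Change        2.673      -1.782
  Equil         8.593       4.382
  solve Keq expr → x = -0.8909; check Q = 0.03027
Then change container volume by factor 2 (V_new/V_old).
Step 2:
                    B           L
  Initial       4.296       2.191
  Change       0.5244     -0.3496
  Equil         4.821       1.842
  solve Keq expr → x = -0.1748; check Q = 0.03027
Then remove 0.3575 M of L.
Step 3:
                    B           L
  Initial       4.821       1.484
  Change      -0.2904      0.1936
  Equil          4.53       1.678
  solve Keq expr → x = 0.09681; check Q = 0.03027

Q₀ = 0.1831; Q > K (proceeds reverse)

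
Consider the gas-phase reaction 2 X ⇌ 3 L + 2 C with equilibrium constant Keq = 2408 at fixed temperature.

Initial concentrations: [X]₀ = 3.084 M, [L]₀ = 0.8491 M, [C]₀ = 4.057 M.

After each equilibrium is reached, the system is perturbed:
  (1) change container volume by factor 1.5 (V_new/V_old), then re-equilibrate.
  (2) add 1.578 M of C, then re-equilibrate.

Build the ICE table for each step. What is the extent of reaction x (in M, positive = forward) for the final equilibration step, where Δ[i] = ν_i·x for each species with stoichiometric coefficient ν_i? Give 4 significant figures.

Q₀ = 1.059 vs Keq = 2408 ⇒ Q<K, forward
Step 1:
                   X          L          C
  init         3.084     0.8491      4.057
  Δ           -2.089      3.133      2.089
  eq          0.9953      3.982      6.146
  solve Keq expr → x = 1.044; check Q = 2408
Then change container volume by factor 1.5 (V_new/V_old).
Step 2:
                   X          L          C
  init        0.6635      2.655      4.097
  Δ           -0.213     0.3194      0.213
  eq          0.4505      2.974       4.31
  solve Keq expr → x = 0.1065; check Q = 2408
Then add 1.578 M of C.
Step 3:
                   X          L          C
  init        0.4505      2.974      5.888
  Δ            0.106    -0.1591     -0.106
  eq          0.5566      2.815      5.782
  solve Keq expr → x = -0.05302; check Q = 2408

x = -0.05302 M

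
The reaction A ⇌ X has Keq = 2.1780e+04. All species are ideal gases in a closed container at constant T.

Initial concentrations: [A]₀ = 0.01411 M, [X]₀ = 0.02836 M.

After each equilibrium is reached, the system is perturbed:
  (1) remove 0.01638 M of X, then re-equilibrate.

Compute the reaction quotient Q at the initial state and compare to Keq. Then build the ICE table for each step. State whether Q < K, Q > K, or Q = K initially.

Q₀ = 2.01 vs Keq = 2.1780e+04 ⇒ Q<K, forward
Step 1:
                   A          X
  I          0.01411    0.02836
  C         -0.01411    0.01411
  E       1.9499e-06    0.04247
  solve Keq expr → x = 0.01411; check Q = 2.1780e+04
Then remove 0.01638 M of X.
Step 2:
                   A          X
  I       1.9499e-06    0.02609
  C       -7.5203e-07 7.5203e-07
  E       1.1978e-06    0.02609
  solve Keq expr → x = 7.5203e-07; check Q = 2.1780e+04

Q₀ = 2.01; Q < K (proceeds forward)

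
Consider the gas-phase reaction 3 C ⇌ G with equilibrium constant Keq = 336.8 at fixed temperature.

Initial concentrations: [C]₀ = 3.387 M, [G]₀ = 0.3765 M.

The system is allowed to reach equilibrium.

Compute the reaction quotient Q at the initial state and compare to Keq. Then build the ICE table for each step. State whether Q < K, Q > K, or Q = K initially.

Q₀ = 0.00969; Q < K (proceeds forward)

Q₀ = 0.00969 vs Keq = 336.8 ⇒ Q<K, forward
Step 1:
                  C         G
  Initial     3.387    0.3765
  Change     -3.224     1.075
  Equil      0.1627     1.451
  solve Keq expr → x = 1.075; check Q = 336.8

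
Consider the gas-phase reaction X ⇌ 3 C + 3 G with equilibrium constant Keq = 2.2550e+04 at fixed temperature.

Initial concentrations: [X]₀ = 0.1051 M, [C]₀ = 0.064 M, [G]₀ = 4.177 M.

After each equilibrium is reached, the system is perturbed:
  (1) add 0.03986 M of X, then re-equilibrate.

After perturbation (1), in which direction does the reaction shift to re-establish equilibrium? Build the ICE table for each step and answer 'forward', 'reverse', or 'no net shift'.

Direction: forward

Q₀ = 0.1818 vs Keq = 2.2550e+04 ⇒ Q<K, forward
Step 1:
                   X          C          G
  init        0.1051      0.064      4.177
  Δ          -0.1049     0.3146     0.3146
  eq      2.1816e-04     0.3786      4.492
  solve Keq expr → x = 0.1049; check Q = 2.2550e+04
Then add 0.03986 M of X.
Step 2:
                   X          C          G
  init       0.04008     0.3786      4.492
  Δ         -0.03954     0.1186     0.1186
  eq      5.3435e-04     0.4973       4.61
  solve Keq expr → x = 0.03954; check Q = 2.2550e+04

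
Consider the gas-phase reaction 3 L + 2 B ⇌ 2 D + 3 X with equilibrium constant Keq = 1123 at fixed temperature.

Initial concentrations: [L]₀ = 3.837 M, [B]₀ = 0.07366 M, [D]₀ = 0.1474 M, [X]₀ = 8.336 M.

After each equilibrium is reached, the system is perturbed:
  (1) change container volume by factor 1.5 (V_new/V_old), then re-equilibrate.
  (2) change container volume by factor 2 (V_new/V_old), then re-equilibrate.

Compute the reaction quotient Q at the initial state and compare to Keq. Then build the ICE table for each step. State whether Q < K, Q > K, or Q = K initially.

Q₀ = 41.06; Q < K (proceeds forward)

Q₀ = 41.06 vs Keq = 1123 ⇒ Q<K, forward
Step 1:
                    L           B           D           X
  init          3.837     0.07366      0.1474       8.336
  Δ          -0.08033    -0.05355     0.05355     0.08033
  eq            3.757     0.02011       0.201       8.416
  solve Keq expr → x = 0.02678; check Q = 1123
Then change container volume by factor 1.5 (V_new/V_old).
Step 2:
                    L           B           D           X
  init          2.504     0.01341       0.134       5.611
  Δ                 0           0           0           0
  eq            2.504     0.01341       0.134       5.611
  solve Keq expr → x = 0; check Q = 1123
Then change container volume by factor 2 (V_new/V_old).
Step 3:
                    L           B           D           X
  init          1.252    0.006703     0.06698       2.805
  Δ                 0           0           0           0
  eq            1.252    0.006703     0.06698       2.805
  solve Keq expr → x = 0; check Q = 1123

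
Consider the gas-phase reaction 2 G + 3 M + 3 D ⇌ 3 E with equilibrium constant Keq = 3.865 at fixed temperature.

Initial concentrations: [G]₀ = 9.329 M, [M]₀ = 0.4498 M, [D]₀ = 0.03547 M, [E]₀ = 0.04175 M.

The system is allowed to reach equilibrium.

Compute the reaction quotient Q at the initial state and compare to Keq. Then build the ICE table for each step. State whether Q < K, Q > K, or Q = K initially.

Q₀ = 0.2059; Q < K (proceeds forward)

Q₀ = 0.2059 vs Keq = 3.865 ⇒ Q<K, forward
Step 1:
                    G           M           D           E
  Initial       9.329      0.4498     0.03547     0.04175
  Change     -0.01082    -0.01623    -0.01623     0.01623
  Equil         9.318      0.4336     0.01924     0.05798
  solve Keq expr → x = 0.005409; check Q = 3.865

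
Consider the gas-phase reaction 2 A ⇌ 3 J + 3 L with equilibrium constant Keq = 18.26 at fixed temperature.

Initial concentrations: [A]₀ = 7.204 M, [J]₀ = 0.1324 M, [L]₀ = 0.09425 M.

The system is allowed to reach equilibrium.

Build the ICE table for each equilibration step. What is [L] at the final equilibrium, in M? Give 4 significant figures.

[L]_eq = 2.825 M

Q₀ = 3.7442e-08 vs Keq = 18.26 ⇒ Q<K, forward
Step 1:
                  A         J         L
  Initial     7.204    0.1324   0.09425
  Change     -1.821     2.731     2.731
  Equil       5.383     2.863     2.825
  solve Keq expr → x = 0.9103; check Q = 18.26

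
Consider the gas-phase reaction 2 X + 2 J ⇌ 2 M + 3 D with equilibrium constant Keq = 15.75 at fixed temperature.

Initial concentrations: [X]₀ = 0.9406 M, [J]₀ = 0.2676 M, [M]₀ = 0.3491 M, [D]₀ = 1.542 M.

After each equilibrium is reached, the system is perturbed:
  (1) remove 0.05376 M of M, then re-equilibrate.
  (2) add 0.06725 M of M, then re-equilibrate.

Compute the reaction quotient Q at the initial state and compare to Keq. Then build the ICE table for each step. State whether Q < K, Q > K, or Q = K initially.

Q₀ = 7.053 vs Keq = 15.75 ⇒ Q<K, forward
Step 1:
                   X          J          M          D
  init        0.9406     0.2676     0.3491      1.542
  Δ         -0.04322   -0.04322    0.04322    0.06483
  eq          0.8974     0.2244     0.3923      1.607
  solve Keq expr → x = 0.02161; check Q = 15.75
Then remove 0.05376 M of M.
Step 2:
                   X          J          M          D
  init        0.8974     0.2244     0.3386      1.607
  Δ         -0.01472   -0.01472    0.01472    0.02207
  eq          0.8827     0.2097     0.3533      1.629
  solve Keq expr → x = 0.007358; check Q = 15.75
Then add 0.06725 M of M.
Step 3:
                   X          J          M          D
  init        0.8827     0.2097     0.4205      1.629
  Δ          0.01831    0.01831   -0.01831   -0.02746
  eq           0.901      0.228     0.4022      1.601
  solve Keq expr → x = -0.009154; check Q = 15.75

Q₀ = 7.053; Q < K (proceeds forward)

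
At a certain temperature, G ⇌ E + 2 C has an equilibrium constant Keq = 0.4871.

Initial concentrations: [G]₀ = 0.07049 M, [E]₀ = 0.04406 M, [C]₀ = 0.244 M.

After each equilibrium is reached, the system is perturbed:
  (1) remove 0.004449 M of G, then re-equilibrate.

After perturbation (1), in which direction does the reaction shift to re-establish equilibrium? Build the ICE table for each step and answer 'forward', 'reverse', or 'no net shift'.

Direction: reverse

Q₀ = 0.03721 vs Keq = 0.4871 ⇒ Q<K, forward
Step 1:
                  G         E         C
  init      0.07049   0.04406     0.244
  Δ        -0.04843   0.04843   0.09686
  eq        0.02206   0.09249    0.3409
  solve Keq expr → x = 0.04843; check Q = 0.4871
Then remove 0.004449 M of G.
Step 2:
                  G         E         C
  init      0.01761   0.09249    0.3409
  Δ        0.002992 -0.002992 -0.005985
  eq         0.0206    0.0895    0.3349
  solve Keq expr → x = -0.002992; check Q = 0.4871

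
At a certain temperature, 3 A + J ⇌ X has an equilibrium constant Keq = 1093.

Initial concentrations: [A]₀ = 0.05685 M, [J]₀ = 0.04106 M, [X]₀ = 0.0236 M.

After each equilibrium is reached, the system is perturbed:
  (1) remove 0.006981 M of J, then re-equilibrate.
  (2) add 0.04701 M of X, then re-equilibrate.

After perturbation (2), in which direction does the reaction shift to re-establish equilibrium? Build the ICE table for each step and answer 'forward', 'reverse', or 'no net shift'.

Q₀ = 3128 vs Keq = 1093 ⇒ Q>K, reverse
Step 1:
                    A           J           X
  Initial     0.05685     0.04106      0.0236
  Change      0.01494     0.00498    -0.00498
  Equil       0.07179     0.04604     0.01862
  solve Keq expr → x = -0.00498; check Q = 1093
Then remove 0.006981 M of J.
Step 2:
                    A           J           X
  Initial     0.07179     0.03906     0.01862
  Change     0.002424  8.0787e-04 -8.0787e-04
  Equil       0.07421     0.03987     0.01781
  solve Keq expr → x = -8.0787e-04; check Q = 1093
Then add 0.04701 M of X.
Step 3:
                    A           J           X
  Initial     0.07421     0.03987     0.06482
  Change      0.02719    0.009062   -0.009062
  Equil        0.1014     0.04893     0.05576
  solve Keq expr → x = -0.009062; check Q = 1093

Direction: reverse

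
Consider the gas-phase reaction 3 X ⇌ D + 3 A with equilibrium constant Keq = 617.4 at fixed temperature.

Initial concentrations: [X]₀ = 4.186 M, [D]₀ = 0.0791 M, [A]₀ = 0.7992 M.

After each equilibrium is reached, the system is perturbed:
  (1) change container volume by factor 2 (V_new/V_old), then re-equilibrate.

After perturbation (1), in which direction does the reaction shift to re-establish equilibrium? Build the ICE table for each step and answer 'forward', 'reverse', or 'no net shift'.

Q₀ = 5.5048e-04 vs Keq = 617.4 ⇒ Q<K, forward
Step 1:
                  X         D         A
  I           4.186    0.0791    0.7992
  C          -3.621     1.207     3.621
  E          0.5646     1.286     4.421
  solve Keq expr → x = 1.207; check Q = 617.4
Then change container volume by factor 2 (V_new/V_old).
Step 2:
                  X         D         A
  I          0.2823    0.6431      2.21
  C        -0.05106   0.01702   0.05106
  E          0.2312    0.6601     2.261
  solve Keq expr → x = 0.01702; check Q = 617.4

Direction: forward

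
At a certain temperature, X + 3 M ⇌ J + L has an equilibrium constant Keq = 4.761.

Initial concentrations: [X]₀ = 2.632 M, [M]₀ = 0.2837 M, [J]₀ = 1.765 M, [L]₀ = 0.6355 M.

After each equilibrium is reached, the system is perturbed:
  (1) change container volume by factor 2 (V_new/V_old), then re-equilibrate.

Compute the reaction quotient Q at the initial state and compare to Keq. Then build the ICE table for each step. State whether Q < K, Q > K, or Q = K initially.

Q₀ = 18.66 vs Keq = 4.761 ⇒ Q>K, reverse
Step 1:
                   X          M          J          L
  I            2.632     0.2837      1.765     0.6355
  C          0.04844     0.1453   -0.04844   -0.04844
  E             2.68      0.429      1.717     0.5871
  solve Keq expr → x = -0.04844; check Q = 4.761
Then change container volume by factor 2 (V_new/V_old).
Step 2:
                   X          M          J          L
  I             1.34     0.2145     0.8583     0.2935
  C           0.0349     0.1047    -0.0349    -0.0349
  E            1.375     0.3192     0.8234     0.2586
  solve Keq expr → x = -0.0349; check Q = 4.761

Q₀ = 18.66; Q > K (proceeds reverse)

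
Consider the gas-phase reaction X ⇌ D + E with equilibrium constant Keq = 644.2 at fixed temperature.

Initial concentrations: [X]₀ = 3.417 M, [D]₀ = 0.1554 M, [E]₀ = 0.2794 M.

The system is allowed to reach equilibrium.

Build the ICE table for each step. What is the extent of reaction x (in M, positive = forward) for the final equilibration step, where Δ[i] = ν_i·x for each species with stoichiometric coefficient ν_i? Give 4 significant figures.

x = 3.397 M

Q₀ = 0.01271 vs Keq = 644.2 ⇒ Q<K, forward
Step 1:
                  X         D         E
  Initial     3.417    0.1554    0.2794
  Change     -3.397     3.397     3.397
  Equil     0.02027     3.552     3.676
  solve Keq expr → x = 3.397; check Q = 644.2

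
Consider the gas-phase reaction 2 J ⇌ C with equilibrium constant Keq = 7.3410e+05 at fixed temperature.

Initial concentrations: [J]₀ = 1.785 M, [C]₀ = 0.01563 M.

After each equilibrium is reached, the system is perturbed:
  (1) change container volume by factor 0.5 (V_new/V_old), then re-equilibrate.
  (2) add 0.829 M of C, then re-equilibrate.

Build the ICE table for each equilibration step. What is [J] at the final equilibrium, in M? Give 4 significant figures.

[J]_eq = 0.001898 M

Q₀ = 0.004905 vs Keq = 7.3410e+05 ⇒ Q<K, forward
Step 1:
                  J         C
  I           1.785   0.01563
  C          -1.784    0.8919
  E        0.001112    0.9076
  solve Keq expr → x = 0.8919; check Q = 7.3410e+05
Then change container volume by factor 0.5 (V_new/V_old).
Step 2:
                  J         C
  I        0.002224     1.815
  C       -6.5119e-04 3.2560e-04
  E        0.001573     1.815
  solve Keq expr → x = 3.2560e-04; check Q = 7.3410e+05
Then add 0.829 M of C.
Step 3:
                  J         C
  I        0.001573     2.644
  C       3.2533e-04 -1.6266e-04
  E        0.001898     2.644
  solve Keq expr → x = -1.6266e-04; check Q = 7.3410e+05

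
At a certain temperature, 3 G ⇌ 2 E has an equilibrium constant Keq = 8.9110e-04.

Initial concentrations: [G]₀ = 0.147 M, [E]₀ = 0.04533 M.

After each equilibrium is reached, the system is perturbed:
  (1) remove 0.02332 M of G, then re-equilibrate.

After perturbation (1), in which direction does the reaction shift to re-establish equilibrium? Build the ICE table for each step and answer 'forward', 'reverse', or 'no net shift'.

Q₀ = 0.6469 vs Keq = 8.9110e-04 ⇒ Q>K, reverse
Step 1:
                  G         E
  I           0.147   0.04533
  C         0.06367  -0.04244
  E          0.2107  0.002886
  solve Keq expr → x = -0.02122; check Q = 8.9110e-04
Then remove 0.02332 M of G.
Step 2:
                  G         E
  I          0.1873  0.002886
  C       6.7887e-04 -4.5258e-04
  E           0.188  0.002434
  solve Keq expr → x = -2.2629e-04; check Q = 8.9110e-04

Direction: reverse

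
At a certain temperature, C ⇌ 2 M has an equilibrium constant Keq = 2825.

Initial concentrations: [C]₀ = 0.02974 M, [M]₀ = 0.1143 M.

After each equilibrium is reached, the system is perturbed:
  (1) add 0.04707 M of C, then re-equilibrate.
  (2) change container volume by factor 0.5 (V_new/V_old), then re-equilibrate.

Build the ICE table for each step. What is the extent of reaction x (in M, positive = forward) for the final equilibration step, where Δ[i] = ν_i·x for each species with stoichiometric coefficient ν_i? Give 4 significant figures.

Q₀ = 0.4393 vs Keq = 2825 ⇒ Q<K, forward
Step 1:
                  C         M
  init      0.02974    0.1143
  Δ        -0.02973   0.05946
  eq      1.0687e-05    0.1738
  solve Keq expr → x = 0.02973; check Q = 2825
Then add 0.04707 M of C.
Step 2:
                  C         M
  init      0.04708    0.1738
  Δ        -0.04706   0.09411
  eq      2.5400e-05    0.2679
  solve Keq expr → x = 0.04706; check Q = 2825
Then change container volume by factor 0.5 (V_new/V_old).
Step 3:
                  C         M
  init    5.0799e-05    0.5357
  Δ       5.0761e-05 -1.0152e-04
  eq      1.0156e-04    0.5356
  solve Keq expr → x = -5.0761e-05; check Q = 2825

x = -5.0761e-05 M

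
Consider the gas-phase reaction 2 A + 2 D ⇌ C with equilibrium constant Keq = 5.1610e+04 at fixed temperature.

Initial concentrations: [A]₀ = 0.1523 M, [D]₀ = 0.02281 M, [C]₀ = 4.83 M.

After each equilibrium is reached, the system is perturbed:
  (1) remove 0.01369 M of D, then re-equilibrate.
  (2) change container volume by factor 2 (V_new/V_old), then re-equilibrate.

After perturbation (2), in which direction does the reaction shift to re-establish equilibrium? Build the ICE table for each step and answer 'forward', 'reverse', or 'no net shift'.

Q₀ = 4.0022e+05 vs Keq = 5.1610e+04 ⇒ Q>K, reverse
Step 1:
                   A          D          C
  I           0.1523    0.02281       4.83
  C          0.03013    0.03013   -0.01507
  E           0.1824    0.05294      4.815
  solve Keq expr → x = -0.01507; check Q = 5.1610e+04
Then remove 0.01369 M of D.
Step 2:
                   A          D          C
  I           0.1824    0.03925      4.815
  C          0.01072    0.01072  -0.005361
  E           0.1932    0.04998       4.81
  solve Keq expr → x = -0.005361; check Q = 5.1610e+04
Then change container volume by factor 2 (V_new/V_old).
Step 3:
                   A          D          C
  I          0.09658    0.02499      2.405
  C          0.02914    0.02914   -0.01457
  E           0.1257    0.05413       2.39
  solve Keq expr → x = -0.01457; check Q = 5.1610e+04

Direction: reverse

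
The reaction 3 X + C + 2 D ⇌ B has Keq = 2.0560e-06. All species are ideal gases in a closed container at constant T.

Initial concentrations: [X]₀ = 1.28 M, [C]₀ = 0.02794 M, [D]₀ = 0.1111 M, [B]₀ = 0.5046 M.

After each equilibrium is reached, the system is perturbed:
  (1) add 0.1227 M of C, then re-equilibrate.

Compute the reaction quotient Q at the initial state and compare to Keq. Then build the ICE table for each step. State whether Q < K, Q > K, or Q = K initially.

Q₀ = 697.7 vs Keq = 2.0560e-06 ⇒ Q>K, reverse
Step 1:
                  X         C         D         B
  I            1.28   0.02794    0.1111    0.5046
  C           1.514    0.5046     1.009   -0.5046
  E           2.794    0.5325      1.12 2.9958e-05
  solve Keq expr → x = -0.5046; check Q = 2.0560e-06
Then add 0.1227 M of C.
Step 2:
                  X         C         D         B
  I           2.794    0.6552      1.12 2.9958e-05
  C       -2.0702e-05 -6.9008e-06 -1.3802e-05 6.9008e-06
  E           2.794    0.6552      1.12 3.6859e-05
  solve Keq expr → x = 6.9008e-06; check Q = 2.0560e-06

Q₀ = 697.7; Q > K (proceeds reverse)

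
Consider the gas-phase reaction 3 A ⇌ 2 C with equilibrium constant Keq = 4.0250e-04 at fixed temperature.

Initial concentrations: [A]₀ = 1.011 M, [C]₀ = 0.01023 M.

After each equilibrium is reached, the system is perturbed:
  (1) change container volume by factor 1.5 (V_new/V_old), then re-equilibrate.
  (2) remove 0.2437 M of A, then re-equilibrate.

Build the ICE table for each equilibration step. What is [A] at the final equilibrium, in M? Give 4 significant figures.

Q₀ = 1.0127e-04 vs Keq = 4.0250e-04 ⇒ Q<K, forward
Step 1:
                    A           C
  Initial       1.011     0.01023
  Change     -0.01459    0.009725
  Equil        0.9964     0.01995
  solve Keq expr → x = 0.004862; check Q = 4.0250e-04
Then change container volume by factor 1.5 (V_new/V_old).
Step 2:
                    A           C
  Initial      0.6643      0.0133
  Change     0.003532   -0.002354
  Equil        0.6678     0.01095
  solve Keq expr → x = -0.001177; check Q = 4.0250e-04
Then remove 0.2437 M of A.
Step 3:
                    A           C
  Initial      0.4241     0.01095
  Change     0.007879   -0.005252
  Equil         0.432    0.005696
  solve Keq expr → x = -0.002626; check Q = 4.0250e-04

[A]_eq = 0.432 M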